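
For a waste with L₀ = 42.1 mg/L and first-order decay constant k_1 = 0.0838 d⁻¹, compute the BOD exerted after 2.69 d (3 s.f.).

y ≈ 8.50 mg/L

y_t = L₀(1 − e^(−k_1 t)) = 42.1 × (1 − e^(−0.0838×2.69))
= 42.1 × (1 − 0.7982) = 42.1 × 0.2018 = 8.497 mg/L.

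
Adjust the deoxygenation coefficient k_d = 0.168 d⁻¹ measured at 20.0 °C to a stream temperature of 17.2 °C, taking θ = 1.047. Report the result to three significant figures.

k_d ≈ 0.148 d⁻¹

k_d(T₂) = k_d(T₁) · θ^(T₂−T₁) = 0.168 × 1.047^(17.2−20.0)
= 0.168 × 1.047^-2.80 = 0.168 × 0.8793 = 0.1477 d⁻¹.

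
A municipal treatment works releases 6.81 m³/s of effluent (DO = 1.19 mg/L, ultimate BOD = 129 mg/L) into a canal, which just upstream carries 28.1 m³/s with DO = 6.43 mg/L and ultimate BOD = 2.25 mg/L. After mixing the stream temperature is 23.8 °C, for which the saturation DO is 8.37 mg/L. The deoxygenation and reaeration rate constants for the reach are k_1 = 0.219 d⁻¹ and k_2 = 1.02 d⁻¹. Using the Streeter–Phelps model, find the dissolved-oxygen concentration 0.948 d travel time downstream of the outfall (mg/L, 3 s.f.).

DO ≈ 4.06 mg/L

Mixed DO = (28.1×6.43 + 6.81×1.19)/(28.1+6.81) = 188.8/34.91 = 5.408 mg/L.
Mixed L₀ = (28.1×2.25 + 6.81×129)/(34.91) = 941.7/34.91 = 26.98 mg/L.
Initial deficit D₀ = C_s − DO₀ = 8.37 − 5.408 = 2.962 mg/L.
D(0.948) = [0.219×26.98/(1.02−0.219)](e^(−0.219×0.948) − e^(−1.02×0.948)) + 2.962 e^(−1.02×0.948)
= 7.375 × (0.8125 − 0.3802) + 2.962 × 0.3802 = 4.315 mg/L.
DO = 8.37 − 4.315 = 4.055 mg/L.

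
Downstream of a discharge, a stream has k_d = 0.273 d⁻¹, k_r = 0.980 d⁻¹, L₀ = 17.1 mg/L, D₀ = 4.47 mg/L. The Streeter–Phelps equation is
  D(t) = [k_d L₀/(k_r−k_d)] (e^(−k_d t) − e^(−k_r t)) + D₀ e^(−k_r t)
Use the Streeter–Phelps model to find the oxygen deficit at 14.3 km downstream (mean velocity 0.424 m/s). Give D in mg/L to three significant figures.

Travel time t = x/v = 14.3 km / (0.424 m/s) = 14300 m / 0.424 m/s = 33730 s = 0.3904 d.
k_d L₀/(k_r−k_d) = 0.273×17.1/(0.980−0.273) = 4.668/0.7070 = 6.603 mg/L.
e^(−k_d t) = e^(−0.273×0.3904) = 0.8989; e^(−k_r t) = e^(−0.980×0.3904) = 0.6821.
D = 6.603 × (0.8989 − 0.6821) + 4.47 × 0.6821 = 1.431 + 3.049 = 4.481 mg/L.

D ≈ 4.48 mg/L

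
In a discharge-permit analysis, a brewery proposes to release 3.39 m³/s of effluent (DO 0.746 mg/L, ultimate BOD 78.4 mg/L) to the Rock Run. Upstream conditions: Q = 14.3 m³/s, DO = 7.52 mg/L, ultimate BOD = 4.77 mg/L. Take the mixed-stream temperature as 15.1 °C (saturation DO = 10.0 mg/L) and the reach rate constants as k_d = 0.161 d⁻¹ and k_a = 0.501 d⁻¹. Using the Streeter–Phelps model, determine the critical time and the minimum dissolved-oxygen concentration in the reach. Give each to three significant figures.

Mixed DO = (14.3×7.52 + 3.39×0.746)/(14.3+3.39) = 110.1/17.69 = 6.222 mg/L.
Mixed L₀ = (14.3×4.77 + 3.39×78.4)/(17.69) = 334.0/17.69 = 18.88 mg/L.
Initial deficit D₀ = C_s − DO₀ = 10.0 − 6.222 = 3.778 mg/L.
t_c = (1/0.3400) ln[(0.501/0.161)(1 − 3.778×0.3400/(0.161×18.88))] = 2.941 × ln(1.797) = 1.723 d.
D_c = (0.161/0.501) × 18.88 × e^(−0.161×1.723) = 0.3214 × 18.88 × 0.7577 = 4.597 mg/L.
Minimum DO = 10.0 − 4.597 = 5.403 mg/L.

t_c ≈ 1.72 d; minimum DO ≈ 5.40 mg/L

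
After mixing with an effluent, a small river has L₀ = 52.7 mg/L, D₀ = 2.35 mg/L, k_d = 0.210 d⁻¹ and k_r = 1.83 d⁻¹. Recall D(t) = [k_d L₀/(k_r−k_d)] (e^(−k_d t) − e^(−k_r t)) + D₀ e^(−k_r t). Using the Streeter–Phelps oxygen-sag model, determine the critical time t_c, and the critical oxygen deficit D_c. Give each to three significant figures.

At the critical point dD/dt = 0, so k_d L₀ e^(−k_d t) = k_r D. Substituting D(t) from the Streeter–Phelps equation and solving for t gives
t_c = ln[(k_r/k_d)(1 − D₀(k_r−k_d)/(k_d L₀))] / (k_r−k_d).
Here k_r−k_d = 1.620 d⁻¹ and 1 − D₀(k_r−k_d)/(k_d L₀) = 1 − 2.35×1.620/(0.210×52.7) = 0.6560, so
t_c = ln(8.714 × 0.6560) / 1.620 = 1.743 / 1.620 = 1.076 d.
D_c = (k_d/k_r) L₀ e^(−k_d t_c) = (0.210/1.83) × 52.7 × e^(−0.210×1.076) = 0.1148 × 52.7 × 0.7977 = 4.824 mg/L.

t_c ≈ 1.08 d; D_c ≈ 4.82 mg/L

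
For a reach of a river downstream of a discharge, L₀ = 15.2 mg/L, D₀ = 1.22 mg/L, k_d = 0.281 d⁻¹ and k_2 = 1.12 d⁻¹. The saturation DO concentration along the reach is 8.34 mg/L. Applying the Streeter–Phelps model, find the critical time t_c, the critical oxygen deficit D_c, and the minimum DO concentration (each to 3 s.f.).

At the critical point dD/dt = 0, so k_d L₀ e^(−k_d t) = k_2 D. Substituting D(t) from the Streeter–Phelps equation and solving for t gives
t_c = ln[(k_2/k_d)(1 − D₀(k_2−k_d)/(k_d L₀))] / (k_2−k_d).
Here k_2−k_d = 0.8390 d⁻¹ and 1 − D₀(k_2−k_d)/(k_d L₀) = 1 − 1.22×0.8390/(0.281×15.2) = 0.7604, so
t_c = ln(3.986 × 0.7604) / 0.8390 = 1.109 / 0.8390 = 1.322 d.
D_c = (k_d/k_2) L₀ e^(−k_d t_c) = (0.281/1.12) × 15.2 × e^(−0.281×1.322) = 0.2509 × 15.2 × 0.6898 = 2.631 mg/L.
Minimum DO = C_s − D_c = 8.34 − 2.631 = 5.709 mg/L.

t_c ≈ 1.32 d; D_c ≈ 2.63 mg/L; min DO ≈ 5.71 mg/L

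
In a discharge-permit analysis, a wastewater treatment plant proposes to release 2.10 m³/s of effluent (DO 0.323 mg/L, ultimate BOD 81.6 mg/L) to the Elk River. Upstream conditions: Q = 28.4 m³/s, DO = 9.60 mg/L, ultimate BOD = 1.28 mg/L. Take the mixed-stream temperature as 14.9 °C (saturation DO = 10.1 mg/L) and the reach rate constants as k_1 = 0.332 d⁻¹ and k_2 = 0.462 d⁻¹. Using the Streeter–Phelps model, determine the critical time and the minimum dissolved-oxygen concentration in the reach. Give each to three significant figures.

Mixed DO = (28.4×9.60 + 2.10×0.323)/(28.4+2.10) = 273.3/30.50 = 8.961 mg/L.
Mixed L₀ = (28.4×1.28 + 2.10×81.6)/(30.50) = 207.7/30.50 = 6.810 mg/L.
Initial deficit D₀ = C_s − DO₀ = 10.1 − 8.961 = 1.139 mg/L.
t_c = (1/0.1300) ln[(0.462/0.332)(1 − 1.139×0.1300/(0.332×6.810))] = 7.692 × ln(1.300) = 2.021 d.
D_c = (0.332/0.462) × 6.810 × e^(−0.332×2.021) = 0.7186 × 6.810 × 0.5112 = 2.502 mg/L.
Minimum DO = 10.1 − 2.502 = 7.598 mg/L.

t_c ≈ 2.02 d; minimum DO ≈ 7.60 mg/L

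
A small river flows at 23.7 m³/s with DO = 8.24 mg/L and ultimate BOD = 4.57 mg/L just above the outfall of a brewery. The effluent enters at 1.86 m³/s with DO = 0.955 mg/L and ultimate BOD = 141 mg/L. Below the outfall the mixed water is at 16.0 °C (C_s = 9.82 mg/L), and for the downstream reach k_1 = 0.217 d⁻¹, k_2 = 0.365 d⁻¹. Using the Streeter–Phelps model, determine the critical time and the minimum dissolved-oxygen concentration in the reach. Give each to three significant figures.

Mixed DO = (23.7×8.24 + 1.86×0.955)/(23.7+1.86) = 197.1/25.56 = 7.710 mg/L.
Mixed L₀ = (23.7×4.57 + 1.86×141)/(25.56) = 370.6/25.56 = 14.50 mg/L.
Initial deficit D₀ = C_s − DO₀ = 9.82 − 7.710 = 2.110 mg/L.
t_c = (1/0.1480) ln[(0.365/0.217)(1 − 2.110×0.1480/(0.217×14.50))] = 6.757 × ln(1.515) = 2.807 d.
D_c = (0.217/0.365) × 14.50 × e^(−0.217×2.807) = 0.5945 × 14.50 × 0.5438 = 4.687 mg/L.
Minimum DO = 9.82 − 4.687 = 5.133 mg/L.

t_c ≈ 2.81 d; minimum DO ≈ 5.13 mg/L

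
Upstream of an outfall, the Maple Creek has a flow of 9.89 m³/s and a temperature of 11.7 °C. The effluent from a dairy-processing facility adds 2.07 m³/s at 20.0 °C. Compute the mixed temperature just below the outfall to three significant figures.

Flow-weighted mixing: C = (Q_r C_r + Q_w C_w)/(Q_r + Q_w)
= (9.89×11.7 + 2.07×20.0)/(9.89 + 2.07) = 157.1/11.96 = 13.14 °C.

13.1 °C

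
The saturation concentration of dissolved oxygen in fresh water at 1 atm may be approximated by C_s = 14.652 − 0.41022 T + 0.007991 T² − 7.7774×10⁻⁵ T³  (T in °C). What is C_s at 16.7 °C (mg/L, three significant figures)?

C_s = 14.652 − 0.41022×16.7 + 0.007991×16.7² − 7.7774×10⁻⁵×16.7³ = 9.668 mg/L.

C_s ≈ 9.67 mg/L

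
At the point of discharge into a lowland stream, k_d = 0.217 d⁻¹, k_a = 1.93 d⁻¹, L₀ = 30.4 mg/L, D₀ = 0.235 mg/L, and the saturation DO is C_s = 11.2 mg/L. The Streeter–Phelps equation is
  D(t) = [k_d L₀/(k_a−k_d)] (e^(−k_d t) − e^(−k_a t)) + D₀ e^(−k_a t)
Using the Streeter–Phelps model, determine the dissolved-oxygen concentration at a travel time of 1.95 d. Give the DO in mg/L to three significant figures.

k_d L₀/(k_a−k_d) = 0.217×30.4/(1.93−0.217) = 6.597/1.713 = 3.851 mg/L.
e^(−k_d t) = e^(−0.217×1.950) = 0.6550; e^(−k_a t) = e^(−1.93×1.950) = 0.02320.
D = 3.851 × (0.6550 − 0.02320) + 0.235 × 0.02320 = 2.433 + 0.005453 = 2.438 mg/L.
DO = C_s − D = 11.2 − 2.438 = 8.762 mg/L.

DO ≈ 8.76 mg/L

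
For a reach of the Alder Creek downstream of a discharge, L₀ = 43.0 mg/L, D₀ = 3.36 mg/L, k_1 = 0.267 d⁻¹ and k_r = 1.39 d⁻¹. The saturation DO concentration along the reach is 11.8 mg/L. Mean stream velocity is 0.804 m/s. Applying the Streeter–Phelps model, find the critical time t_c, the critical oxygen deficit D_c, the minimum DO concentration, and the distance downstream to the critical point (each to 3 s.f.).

With k_r/k_1 = 5.206 and 1 − D₀(k_r−k_1)/(k_1 L₀) = 0.6713,
t_c = ln(5.206 × 0.6713) / (1.39 − 0.267) = ln(3.495) / 1.123 = 1.251/1.123 = 1.114 d.
L(t_c) = L₀ e^(−k_1 t_c) = 43.0 × 0.7427 = 31.93 mg/L, and at the critical point k_r D_c = k_1 L, so D_c = (0.267/1.39) × 31.93 = 6.134 mg/L.
Minimum DO = C_s − D_c = 11.8 − 6.134 = 5.666 mg/L.
x_c = v t_c = 0.804 m/s × 1.114 d × 86400 s/d = 77400 m ≈ 77.4 km.

t_c ≈ 1.11 d; D_c ≈ 6.13 mg/L; min DO ≈ 5.67 mg/L; x_c ≈ 77.4 km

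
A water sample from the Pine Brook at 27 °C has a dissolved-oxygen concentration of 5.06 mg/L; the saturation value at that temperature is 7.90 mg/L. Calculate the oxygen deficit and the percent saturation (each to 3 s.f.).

D ≈ 2.84 mg/L; 64.1 % saturation

D = C_s − C = 7.90 − 5.06 = 2.84 mg/L.
% saturation = 5.06/7.90 × 100 = 64.1 %.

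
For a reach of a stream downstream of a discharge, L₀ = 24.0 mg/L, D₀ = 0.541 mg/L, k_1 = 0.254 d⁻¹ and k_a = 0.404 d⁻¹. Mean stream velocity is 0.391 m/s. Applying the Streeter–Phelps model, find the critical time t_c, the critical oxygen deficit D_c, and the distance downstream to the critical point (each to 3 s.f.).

t_c ≈ 3.00 d; D_c ≈ 7.03 mg/L; x_c ≈ 102 km

With k_a/k_1 = 1.591 and 1 − D₀(k_a−k_1)/(k_1 L₀) = 0.9867,
t_c = ln(1.591 × 0.9867) / (0.404 − 0.254) = ln(1.569) / 0.1500 = 0.4507/0.1500 = 3.005 d.
D_c = (k_1/k_a) L₀ e^(−k_1 t_c) = (0.254/0.404) × 24.0 × e^(−0.254×3.005) = 0.6287 × 24.0 × 0.4662 = 7.034 mg/L.
x_c = v t_c = 0.391 m/s × 3.005 d × 86400 s/d = 101500 m ≈ 102 km.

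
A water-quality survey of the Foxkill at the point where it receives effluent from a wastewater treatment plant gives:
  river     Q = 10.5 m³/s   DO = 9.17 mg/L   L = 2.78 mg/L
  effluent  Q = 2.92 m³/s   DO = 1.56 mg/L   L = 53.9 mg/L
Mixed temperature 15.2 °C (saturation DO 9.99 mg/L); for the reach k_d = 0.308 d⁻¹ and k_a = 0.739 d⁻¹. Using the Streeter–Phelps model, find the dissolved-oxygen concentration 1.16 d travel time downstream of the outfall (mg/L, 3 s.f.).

DO ≈ 6.20 mg/L

Mixed DO = (10.5×9.17 + 2.92×1.56)/(10.5+2.92) = 100.8/13.42 = 7.514 mg/L.
Mixed L₀ = (10.5×2.78 + 2.92×53.9)/(13.42) = 186.6/13.42 = 13.90 mg/L.
Initial deficit D₀ = C_s − DO₀ = 9.99 − 7.514 = 2.476 mg/L.
D(1.16) = [0.308×13.90/(0.739−0.308)](e^(−0.308×1.16) − e^(−0.739×1.16)) + 2.476 e^(−0.739×1.16)
= 9.935 × (0.6996 − 0.4243) + 2.476 × 0.4243 = 3.785 mg/L.
DO = 9.99 − 3.785 = 6.205 mg/L.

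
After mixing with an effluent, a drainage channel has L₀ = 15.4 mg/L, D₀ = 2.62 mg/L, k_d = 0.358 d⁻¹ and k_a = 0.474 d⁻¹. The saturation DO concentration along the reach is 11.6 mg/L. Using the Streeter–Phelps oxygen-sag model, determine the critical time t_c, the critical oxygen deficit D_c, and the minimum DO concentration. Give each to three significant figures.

t_c ≈ 1.93 d; D_c ≈ 5.83 mg/L; min DO ≈ 5.77 mg/L

At the critical point dD/dt = 0, so k_d L₀ e^(−k_d t) = k_a D. Substituting D(t) from the Streeter–Phelps equation and solving for t gives
t_c = ln[(k_a/k_d)(1 − D₀(k_a−k_d)/(k_d L₀))] / (k_a−k_d).
Here k_a−k_d = 0.1160 d⁻¹ and 1 − D₀(k_a−k_d)/(k_d L₀) = 1 − 2.62×0.1160/(0.358×15.4) = 0.9449, so
t_c = ln(1.324 × 0.9449) / 0.1160 = 0.2240 / 0.1160 = 1.931 d.
L(t_c) = L₀ e^(−k_d t_c) = 15.4 × 0.5010 = 7.715 mg/L, and at the critical point k_a D_c = k_d L, so D_c = (0.358/0.474) × 7.715 = 5.827 mg/L.
Minimum DO = C_s − D_c = 11.6 − 5.827 = 5.773 mg/L.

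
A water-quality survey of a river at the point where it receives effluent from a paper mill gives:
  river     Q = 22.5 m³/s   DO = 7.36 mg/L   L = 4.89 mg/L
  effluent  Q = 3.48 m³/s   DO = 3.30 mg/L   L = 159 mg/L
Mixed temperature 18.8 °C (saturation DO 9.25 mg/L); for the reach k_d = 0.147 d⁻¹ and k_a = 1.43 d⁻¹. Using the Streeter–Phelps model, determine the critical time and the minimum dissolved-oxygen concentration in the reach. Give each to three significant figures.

t_c ≈ 0.383 d; minimum DO ≈ 6.77 mg/L

Mixed DO = (22.5×7.36 + 3.48×3.30)/(22.5+3.48) = 177.1/25.98 = 6.816 mg/L.
Mixed L₀ = (22.5×4.89 + 3.48×159)/(25.98) = 663.3/25.98 = 25.53 mg/L.
Initial deficit D₀ = C_s − DO₀ = 9.25 − 6.816 = 2.434 mg/L.
t_c = (1/1.283) ln[(1.43/0.147)(1 − 2.434×1.283/(0.147×25.53))] = 0.7794 × ln(1.635) = 0.3831 d.
D_c = (0.147/1.43) × 25.53 × e^(−0.147×0.3831) = 0.1028 × 25.53 × 0.9452 = 2.481 mg/L.
Minimum DO = 9.25 − 2.481 = 6.769 mg/L.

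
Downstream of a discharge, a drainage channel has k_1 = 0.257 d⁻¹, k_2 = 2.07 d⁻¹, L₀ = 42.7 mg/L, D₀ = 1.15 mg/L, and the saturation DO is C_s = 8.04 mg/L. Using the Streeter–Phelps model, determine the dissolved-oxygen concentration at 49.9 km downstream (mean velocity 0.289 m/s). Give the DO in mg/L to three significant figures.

DO ≈ 4.50 mg/L

Travel time t = x/v = 49.9 km / (0.289 m/s) = 49900 m / 0.289 m/s = 172700 s = 1.998 d.
k_1 L₀/(k_2−k_1) = 0.257×42.7/(2.07−0.257) = 10.97/1.813 = 6.053 mg/L.
e^(−k_1 t) = e^(−0.257×1.998) = 0.5983; e^(−k_2 t) = e^(−2.07×1.998) = 0.01597.
D = 6.053 × (0.5983 − 0.01597) + 1.15 × 0.01597 = 3.525 + 0.01837 = 3.543 mg/L.
DO = C_s − D = 8.04 − 3.543 = 4.497 mg/L.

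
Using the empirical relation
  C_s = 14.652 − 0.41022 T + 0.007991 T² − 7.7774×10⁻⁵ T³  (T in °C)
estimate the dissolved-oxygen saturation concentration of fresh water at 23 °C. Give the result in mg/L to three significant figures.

C_s = 14.652 − 0.41022×23 + 0.007991×23² − 7.7774×10⁻⁵×23³ = 8.498 mg/L.

C_s ≈ 8.50 mg/L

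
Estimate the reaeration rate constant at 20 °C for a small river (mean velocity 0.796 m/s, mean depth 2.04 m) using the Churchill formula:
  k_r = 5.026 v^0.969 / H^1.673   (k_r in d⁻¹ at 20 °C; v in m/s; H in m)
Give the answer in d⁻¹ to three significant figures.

k_r ≈ 1.22 d⁻¹

k_r = 5.026 × 0.796^0.969 / 2.04^1.673 = 5.026 × 0.8016 / 3.296 = 1.222 d⁻¹.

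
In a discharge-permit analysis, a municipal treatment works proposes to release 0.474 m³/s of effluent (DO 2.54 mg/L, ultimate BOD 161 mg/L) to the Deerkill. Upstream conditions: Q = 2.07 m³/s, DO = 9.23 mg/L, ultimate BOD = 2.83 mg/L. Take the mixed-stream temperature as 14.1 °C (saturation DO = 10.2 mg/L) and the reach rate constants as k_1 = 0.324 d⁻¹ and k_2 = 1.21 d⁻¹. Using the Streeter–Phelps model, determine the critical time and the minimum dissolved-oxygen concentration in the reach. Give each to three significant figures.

t_c ≈ 1.25 d; minimum DO ≈ 4.44 mg/L

Mixed DO = (2.07×9.23 + 0.474×2.54)/(2.07+0.474) = 20.31/2.544 = 7.984 mg/L.
Mixed L₀ = (2.07×2.83 + 0.474×161)/(2.544) = 82.17/2.544 = 32.30 mg/L.
Initial deficit D₀ = C_s − DO₀ = 10.2 − 7.984 = 2.216 mg/L.
t_c = (1/0.8860) ln[(1.21/0.324)(1 − 2.216×0.8860/(0.324×32.30))] = 1.129 × ln(3.034) = 1.253 d.
D_c = (0.324/1.21) × 32.30 × e^(−0.324×1.253) = 0.2678 × 32.30 × 0.6664 = 5.764 mg/L.
Minimum DO = 10.2 − 5.764 = 4.436 mg/L.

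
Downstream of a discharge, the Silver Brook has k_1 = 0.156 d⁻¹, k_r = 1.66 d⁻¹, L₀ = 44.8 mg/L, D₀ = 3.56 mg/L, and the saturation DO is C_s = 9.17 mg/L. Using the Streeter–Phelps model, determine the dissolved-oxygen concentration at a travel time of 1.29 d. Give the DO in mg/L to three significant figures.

k_1 L₀/(k_r−k_1) = 0.156×44.8/(1.66−0.156) = 6.989/1.504 = 4.647 mg/L.
e^(−k_1 t) = e^(−0.156×1.290) = 0.8177; e^(−k_r t) = e^(−1.66×1.290) = 0.1175.
D = 4.647 × (0.8177 − 0.1175) + 3.56 × 0.1175 = 3.254 + 0.4183 = 3.672 mg/L.
DO = C_s − D = 9.17 − 3.672 = 5.498 mg/L.

DO ≈ 5.50 mg/L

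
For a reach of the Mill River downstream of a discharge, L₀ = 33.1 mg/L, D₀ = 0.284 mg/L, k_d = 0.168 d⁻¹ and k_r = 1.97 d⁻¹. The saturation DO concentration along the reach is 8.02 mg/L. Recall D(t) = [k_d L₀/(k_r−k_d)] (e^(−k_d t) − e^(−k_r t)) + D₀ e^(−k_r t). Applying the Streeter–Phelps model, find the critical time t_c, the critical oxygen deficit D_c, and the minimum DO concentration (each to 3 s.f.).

t_c ≈ 1.31 d; D_c ≈ 2.26 mg/L; min DO ≈ 5.76 mg/L

t_c = [1/(k_r−k_d)] ln[(k_r/k_d)(1 − D₀(k_r−k_d)/(k_d L₀))]
= [1/(1.97−0.168)] ln[(1.97/0.168)(1 − 0.284×1.802/(0.168×33.1))]
= (1/1.802) ln[11.73 × 0.9080] = 0.5549 × ln(10.65) = 0.5549 × 2.365 = 1.313 d.
L(t_c) = L₀ e^(−k_d t_c) = 33.1 × 0.8021 = 26.55 mg/L, and at the critical point k_r D_c = k_d L, so D_c = (0.168/1.97) × 26.55 = 2.264 mg/L.
Minimum DO = C_s − D_c = 8.02 − 2.264 = 5.756 mg/L.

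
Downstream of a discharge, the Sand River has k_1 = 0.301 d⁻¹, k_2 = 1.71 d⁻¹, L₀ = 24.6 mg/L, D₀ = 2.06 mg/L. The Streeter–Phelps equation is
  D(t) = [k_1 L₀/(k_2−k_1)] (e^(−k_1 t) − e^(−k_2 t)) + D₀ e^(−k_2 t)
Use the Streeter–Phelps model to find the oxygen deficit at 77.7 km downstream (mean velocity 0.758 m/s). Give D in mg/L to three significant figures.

Travel time t = x/v = 77.7 km / (0.758 m/s) = 77700 m / 0.758 m/s = 102500 s = 1.186 d.
k_1 L₀/(k_2−k_1) = 0.301×24.6/(1.71−0.301) = 7.405/1.409 = 5.255 mg/L.
e^(−k_1 t) = e^(−0.301×1.186) = 0.6997; e^(−k_2 t) = e^(−1.71×1.186) = 0.1315.
D = 5.255 × (0.6997 − 0.1315) + 2.06 × 0.1315 = 2.986 + 0.2709 = 3.257 mg/L.

D ≈ 3.26 mg/L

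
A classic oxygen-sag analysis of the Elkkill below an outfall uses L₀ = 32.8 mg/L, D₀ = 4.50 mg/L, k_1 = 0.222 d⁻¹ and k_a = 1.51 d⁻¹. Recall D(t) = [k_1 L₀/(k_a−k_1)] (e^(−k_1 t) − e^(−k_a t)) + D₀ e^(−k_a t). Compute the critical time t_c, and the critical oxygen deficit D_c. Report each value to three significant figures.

t_c ≈ 0.254 d; D_c ≈ 4.56 mg/L

At the critical point dD/dt = 0, so k_1 L₀ e^(−k_1 t) = k_a D. Substituting D(t) from the Streeter–Phelps equation and solving for t gives
t_c = ln[(k_a/k_1)(1 − D₀(k_a−k_1)/(k_1 L₀))] / (k_a−k_1).
Here k_a−k_1 = 1.288 d⁻¹ and 1 − D₀(k_a−k_1)/(k_1 L₀) = 1 − 4.50×1.288/(0.222×32.8) = 0.2040, so
t_c = ln(6.802 × 0.2040) / 1.288 = 0.3277 / 1.288 = 0.2544 d.
D_c = (k_1/k_a) L₀ e^(−k_1 t_c) = (0.222/1.51) × 32.8 × e^(−0.222×0.2544) = 0.1470 × 32.8 × 0.9451 = 4.557 mg/L.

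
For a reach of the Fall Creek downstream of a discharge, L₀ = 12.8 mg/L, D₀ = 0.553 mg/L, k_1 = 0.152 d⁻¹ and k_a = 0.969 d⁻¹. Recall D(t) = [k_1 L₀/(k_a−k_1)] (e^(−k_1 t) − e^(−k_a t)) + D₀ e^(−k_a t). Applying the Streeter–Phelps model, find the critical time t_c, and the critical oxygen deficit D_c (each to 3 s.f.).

t_c ≈ 1.94 d; D_c ≈ 1.49 mg/L

With k_a/k_1 = 6.375 and 1 − D₀(k_a−k_1)/(k_1 L₀) = 0.7678,
t_c = ln(6.375 × 0.7678) / (0.969 − 0.152) = ln(4.895) / 0.8170 = 1.588/0.8170 = 1.944 d.
D_c = (k_1/k_a) L₀ e^(−k_1 t_c) = (0.152/0.969) × 12.8 × e^(−0.152×1.944) = 0.1569 × 12.8 × 0.7442 = 1.494 mg/L.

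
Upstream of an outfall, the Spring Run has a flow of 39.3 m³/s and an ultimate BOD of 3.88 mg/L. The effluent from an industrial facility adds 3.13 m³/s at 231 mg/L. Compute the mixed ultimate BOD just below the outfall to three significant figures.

Flow-weighted mixing: C = (Q_r C_r + Q_w C_w)/(Q_r + Q_w)
= (39.3×3.88 + 3.13×231)/(39.3 + 3.13) = 875.5/42.43 = 20.63 mg/L.

20.6 mg/L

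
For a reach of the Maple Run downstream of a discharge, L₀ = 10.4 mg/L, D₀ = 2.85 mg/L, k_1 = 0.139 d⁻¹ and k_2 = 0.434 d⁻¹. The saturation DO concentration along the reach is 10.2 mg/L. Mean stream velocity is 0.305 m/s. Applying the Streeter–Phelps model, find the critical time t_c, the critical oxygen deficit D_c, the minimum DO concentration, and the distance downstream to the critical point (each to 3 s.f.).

t_c ≈ 0.906 d; D_c ≈ 2.94 mg/L; min DO ≈ 7.26 mg/L; x_c ≈ 23.9 km

t_c = [1/(k_2−k_1)] ln[(k_2/k_1)(1 − D₀(k_2−k_1)/(k_1 L₀))]
= [1/(0.434−0.139)] ln[(0.434/0.139)(1 − 2.85×0.2950/(0.139×10.4))]
= (1/0.2950) ln[3.122 × 0.4184] = 3.390 × ln(1.306) = 3.390 × 0.2673 = 0.9060 d.
L(t_c) = L₀ e^(−k_1 t_c) = 10.4 × 0.8817 = 9.169 mg/L, and at the critical point k_2 D_c = k_1 L, so D_c = (0.139/0.434) × 9.169 = 2.937 mg/L.
Minimum DO = C_s − D_c = 10.2 − 2.937 = 7.263 mg/L.
x_c = v t_c = 0.305 m/s × 0.9060 d × 86400 s/d = 23880 m ≈ 23.9 km.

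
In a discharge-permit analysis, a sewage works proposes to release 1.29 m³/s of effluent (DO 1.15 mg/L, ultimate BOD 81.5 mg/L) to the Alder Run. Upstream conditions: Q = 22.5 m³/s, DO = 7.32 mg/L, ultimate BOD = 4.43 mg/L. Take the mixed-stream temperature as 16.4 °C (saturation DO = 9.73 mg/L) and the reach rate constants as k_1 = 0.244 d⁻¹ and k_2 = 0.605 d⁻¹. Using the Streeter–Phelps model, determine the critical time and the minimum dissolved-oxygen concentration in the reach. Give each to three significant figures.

t_c ≈ 0.748 d; minimum DO ≈ 6.84 mg/L

Mixed DO = (22.5×7.32 + 1.29×1.15)/(22.5+1.29) = 166.2/23.79 = 6.985 mg/L.
Mixed L₀ = (22.5×4.43 + 1.29×81.5)/(23.79) = 204.8/23.79 = 8.609 mg/L.
Initial deficit D₀ = C_s − DO₀ = 9.73 − 6.985 = 2.745 mg/L.
t_c = (1/0.3610) ln[(0.605/0.244)(1 − 2.745×0.3610/(0.244×8.609))] = 2.770 × ln(1.310) = 0.7480 d.
D_c = (0.244/0.605) × 8.609 × e^(−0.244×0.7480) = 0.4033 × 8.609 × 0.8332 = 2.893 mg/L.
Minimum DO = 9.73 − 2.893 = 6.837 mg/L.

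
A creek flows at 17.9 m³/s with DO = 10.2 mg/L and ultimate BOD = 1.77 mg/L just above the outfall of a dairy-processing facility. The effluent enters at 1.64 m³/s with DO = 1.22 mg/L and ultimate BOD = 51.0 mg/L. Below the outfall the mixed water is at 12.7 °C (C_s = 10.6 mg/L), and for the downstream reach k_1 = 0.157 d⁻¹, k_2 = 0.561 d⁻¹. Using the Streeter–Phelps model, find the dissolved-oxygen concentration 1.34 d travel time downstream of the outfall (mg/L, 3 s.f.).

Mixed DO = (17.9×10.2 + 1.64×1.22)/(17.9+1.64) = 184.6/19.54 = 9.446 mg/L.
Mixed L₀ = (17.9×1.77 + 1.64×51.0)/(19.54) = 115.3/19.54 = 5.902 mg/L.
Initial deficit D₀ = C_s − DO₀ = 10.6 − 9.446 = 1.154 mg/L.
D(1.34) = [0.157×5.902/(0.561−0.157)](e^(−0.157×1.34) − e^(−0.561×1.34)) + 1.154 e^(−0.561×1.34)
= 2.294 × (0.8103 − 0.4715) + 1.154 × 0.4715 = 1.321 mg/L.
DO = 10.6 − 1.321 = 9.279 mg/L.

DO ≈ 9.28 mg/L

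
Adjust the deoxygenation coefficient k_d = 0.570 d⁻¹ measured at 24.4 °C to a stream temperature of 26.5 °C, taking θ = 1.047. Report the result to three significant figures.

k_d(T₂) = k_d(T₁) · θ^(T₂−T₁) = 0.570 × 1.047^(26.5−24.4)
= 0.570 × 1.047^2.10 = 0.570 × 1.101 = 0.6277 d⁻¹.

k_d ≈ 0.628 d⁻¹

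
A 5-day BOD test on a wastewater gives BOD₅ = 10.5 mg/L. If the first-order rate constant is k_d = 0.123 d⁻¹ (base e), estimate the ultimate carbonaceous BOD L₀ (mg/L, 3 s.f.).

L₀ ≈ 22.9 mg/L

BOD₅ = L₀(1 − e^(−5k_d)) ⇒ L₀ = BOD₅ / (1 − e^(−5×0.123))
= 10.5 / (1 − 0.5406) = 10.5 / 0.4594 = 22.86 mg/L.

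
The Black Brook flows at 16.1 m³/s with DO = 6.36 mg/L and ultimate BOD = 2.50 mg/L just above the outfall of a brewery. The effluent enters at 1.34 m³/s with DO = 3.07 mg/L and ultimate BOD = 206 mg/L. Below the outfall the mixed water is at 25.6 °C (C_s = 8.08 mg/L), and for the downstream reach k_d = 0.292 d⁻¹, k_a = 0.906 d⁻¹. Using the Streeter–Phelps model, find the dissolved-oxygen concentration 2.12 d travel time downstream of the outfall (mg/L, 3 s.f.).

DO ≈ 4.41 mg/L

Mixed DO = (16.1×6.36 + 1.34×3.07)/(16.1+1.34) = 106.5/17.44 = 6.107 mg/L.
Mixed L₀ = (16.1×2.50 + 1.34×206)/(17.44) = 316.3/17.44 = 18.14 mg/L.
Initial deficit D₀ = C_s − DO₀ = 8.08 − 6.107 = 1.973 mg/L.
D(2.12) = [0.292×18.14/(0.906−0.292)](e^(−0.292×2.12) − e^(−0.906×2.12)) + 1.973 e^(−0.906×2.12)
= 8.625 × (0.5385 − 0.1465) + 1.973 × 0.1465 = 3.670 mg/L.
DO = 8.08 − 3.670 = 4.410 mg/L.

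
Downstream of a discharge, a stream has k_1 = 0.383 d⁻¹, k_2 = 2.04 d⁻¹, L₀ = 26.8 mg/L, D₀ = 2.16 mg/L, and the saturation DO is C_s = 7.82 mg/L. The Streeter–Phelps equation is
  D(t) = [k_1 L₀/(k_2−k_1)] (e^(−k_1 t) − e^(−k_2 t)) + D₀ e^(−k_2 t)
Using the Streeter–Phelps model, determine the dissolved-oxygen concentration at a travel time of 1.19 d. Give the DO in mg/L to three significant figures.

DO ≈ 4.25 mg/L

k_1 L₀/(k_2−k_1) = 0.383×26.8/(2.04−0.383) = 10.26/1.657 = 6.195 mg/L.
e^(−k_1 t) = e^(−0.383×1.190) = 0.6340; e^(−k_2 t) = e^(−2.04×1.190) = 0.08825.
D = 6.195 × (0.6340 − 0.08825) + 2.16 × 0.08825 = 3.380 + 0.1906 = 3.571 mg/L.
DO = C_s − D = 7.82 − 3.571 = 4.249 mg/L.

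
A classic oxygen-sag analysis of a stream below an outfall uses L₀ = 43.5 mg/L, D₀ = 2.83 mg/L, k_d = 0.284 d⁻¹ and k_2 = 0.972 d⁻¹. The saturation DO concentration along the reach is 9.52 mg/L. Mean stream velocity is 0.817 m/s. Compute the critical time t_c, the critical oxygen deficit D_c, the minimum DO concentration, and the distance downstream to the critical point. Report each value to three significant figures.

t_c ≈ 1.54 d; D_c ≈ 8.21 mg/L; min DO ≈ 1.31 mg/L; x_c ≈ 109 km

t_c = [1/(k_2−k_d)] ln[(k_2/k_d)(1 − D₀(k_2−k_d)/(k_d L₀))]
= [1/(0.972−0.284)] ln[(0.972/0.284)(1 − 2.83×0.6880/(0.284×43.5))]
= (1/0.6880) ln[3.423 × 0.8424] = 1.453 × ln(2.883) = 1.453 × 1.059 = 1.539 d.
L(t_c) = L₀ e^(−k_d t_c) = 43.5 × 0.6459 = 28.10 mg/L, and at the critical point k_2 D_c = k_d L, so D_c = (0.284/0.972) × 28.10 = 8.209 mg/L.
Minimum DO = C_s − D_c = 9.52 − 8.209 = 1.311 mg/L.
x_c = v t_c = 0.817 m/s × 1.539 d × 86400 s/d = 108600 m ≈ 109 km.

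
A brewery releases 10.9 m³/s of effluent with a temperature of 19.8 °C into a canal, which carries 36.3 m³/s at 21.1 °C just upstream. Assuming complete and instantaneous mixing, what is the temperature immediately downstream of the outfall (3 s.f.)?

20.8 °C

Flow-weighted mixing: C = (Q_r C_r + Q_w C_w)/(Q_r + Q_w)
= (36.3×21.1 + 10.9×19.8)/(36.3 + 10.9) = 981.8/47.20 = 20.80 °C.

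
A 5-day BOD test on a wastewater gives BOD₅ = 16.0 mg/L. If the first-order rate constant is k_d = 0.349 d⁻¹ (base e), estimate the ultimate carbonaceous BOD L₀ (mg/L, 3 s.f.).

BOD₅ = L₀(1 − e^(−5k_d)) ⇒ L₀ = BOD₅ / (1 − e^(−5×0.349))
= 16.0 / (1 − 0.1746) = 16.0 / 0.8254 = 19.39 mg/L.

L₀ ≈ 19.4 mg/L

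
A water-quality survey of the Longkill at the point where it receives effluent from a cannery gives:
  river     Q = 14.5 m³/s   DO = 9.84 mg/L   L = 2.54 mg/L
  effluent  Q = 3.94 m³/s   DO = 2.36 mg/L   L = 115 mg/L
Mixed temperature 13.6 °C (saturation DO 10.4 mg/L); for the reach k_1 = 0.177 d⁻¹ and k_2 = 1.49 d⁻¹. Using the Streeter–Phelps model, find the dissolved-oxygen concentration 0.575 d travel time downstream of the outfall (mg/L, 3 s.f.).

Mixed DO = (14.5×9.84 + 3.94×2.36)/(14.5+3.94) = 152.0/18.44 = 8.242 mg/L.
Mixed L₀ = (14.5×2.54 + 3.94×115)/(18.44) = 489.9/18.44 = 26.57 mg/L.
Initial deficit D₀ = C_s − DO₀ = 10.4 − 8.242 = 2.158 mg/L.
D(0.575) = [0.177×26.57/(1.49−0.177)](e^(−0.177×0.575) − e^(−1.49×0.575)) + 2.158 e^(−1.49×0.575)
= 3.582 × (0.9032 − 0.4245) + 2.158 × 0.4245 = 2.631 mg/L.
DO = 10.4 − 2.631 = 7.769 mg/L.

DO ≈ 7.77 mg/L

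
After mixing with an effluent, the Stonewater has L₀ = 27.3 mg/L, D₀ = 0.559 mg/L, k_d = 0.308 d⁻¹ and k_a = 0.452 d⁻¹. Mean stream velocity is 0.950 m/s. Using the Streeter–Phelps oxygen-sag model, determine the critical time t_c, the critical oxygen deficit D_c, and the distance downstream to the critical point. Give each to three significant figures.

t_c = [1/(k_a−k_d)] ln[(k_a/k_d)(1 − D₀(k_a−k_d)/(k_d L₀))]
= [1/(0.452−0.308)] ln[(0.452/0.308)(1 − 0.559×0.1440/(0.308×27.3))]
= (1/0.1440) ln[1.468 × 0.9904] = 6.944 × ln(1.453) = 6.944 × 0.3740 = 2.597 d.
L(t_c) = L₀ e^(−k_d t_c) = 27.3 × 0.4494 = 12.27 mg/L, and at the critical point k_a D_c = k_d L, so D_c = (0.308/0.452) × 12.27 = 8.360 mg/L.
x_c = v t_c = 0.950 m/s × 2.597 d × 86400 s/d = 213200 m ≈ 213 km.

t_c ≈ 2.60 d; D_c ≈ 8.36 mg/L; x_c ≈ 213 km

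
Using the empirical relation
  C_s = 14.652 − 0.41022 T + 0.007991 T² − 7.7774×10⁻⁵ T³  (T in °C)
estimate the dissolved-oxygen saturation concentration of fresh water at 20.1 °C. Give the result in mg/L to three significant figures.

C_s ≈ 9.00 mg/L

C_s = 14.652 − 0.41022×20.1 + 0.007991×20.1² − 7.7774×10⁻⁵×20.1³ = 9.003 mg/L.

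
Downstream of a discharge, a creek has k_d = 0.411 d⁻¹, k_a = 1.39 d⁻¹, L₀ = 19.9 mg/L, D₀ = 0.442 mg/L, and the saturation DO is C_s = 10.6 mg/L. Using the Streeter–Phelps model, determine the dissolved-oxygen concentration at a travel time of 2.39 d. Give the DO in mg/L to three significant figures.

k_d L₀/(k_a−k_d) = 0.411×19.9/(1.39−0.411) = 8.179/0.9790 = 8.354 mg/L.
e^(−k_d t) = e^(−0.411×2.390) = 0.3745; e^(−k_a t) = e^(−1.39×2.390) = 0.03608.
D = 8.354 × (0.3745 − 0.03608) + 0.442 × 0.03608 = 2.827 + 0.01595 = 2.843 mg/L.
DO = C_s − D = 10.6 − 2.843 = 7.757 mg/L.

DO ≈ 7.76 mg/L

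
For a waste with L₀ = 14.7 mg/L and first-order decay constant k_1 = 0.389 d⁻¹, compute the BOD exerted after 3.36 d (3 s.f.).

y_t = L₀(1 − e^(−k_1 t)) = 14.7 × (1 − e^(−0.389×3.36))
= 14.7 × (1 − 0.2706) = 14.7 × 0.7294 = 10.72 mg/L.

y ≈ 10.7 mg/L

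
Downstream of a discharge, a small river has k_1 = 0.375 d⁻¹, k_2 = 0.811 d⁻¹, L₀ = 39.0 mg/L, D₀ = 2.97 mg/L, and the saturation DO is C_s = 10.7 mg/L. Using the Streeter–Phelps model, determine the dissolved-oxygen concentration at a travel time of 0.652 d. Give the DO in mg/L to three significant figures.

k_1 L₀/(k_2−k_1) = 0.375×39.0/(0.811−0.375) = 14.62/0.4360 = 33.54 mg/L.
e^(−k_1 t) = e^(−0.375×0.6520) = 0.7831; e^(−k_2 t) = e^(−0.811×0.6520) = 0.5893.
D = 33.54 × (0.7831 − 0.5893) + 2.97 × 0.5893 = 6.500 + 1.750 = 8.250 mg/L.
DO = C_s − D = 10.7 − 8.250 = 2.450 mg/L.

DO ≈ 2.45 mg/L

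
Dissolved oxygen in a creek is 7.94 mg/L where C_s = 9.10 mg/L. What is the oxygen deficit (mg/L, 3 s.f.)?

D = C_s − C = 9.10 − 7.94 = 1.16 mg/L.

D ≈ 1.16 mg/L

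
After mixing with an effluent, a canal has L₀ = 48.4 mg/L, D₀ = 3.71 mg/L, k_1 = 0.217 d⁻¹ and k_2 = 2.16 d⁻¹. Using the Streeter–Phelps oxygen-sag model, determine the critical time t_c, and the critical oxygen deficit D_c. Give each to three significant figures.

t_c ≈ 0.586 d; D_c ≈ 4.28 mg/L

With k_2/k_1 = 9.954 and 1 − D₀(k_2−k_1)/(k_1 L₀) = 0.3137,
t_c = ln(9.954 × 0.3137) / (2.16 − 0.217) = ln(3.122) / 1.943 = 1.139/1.943 = 0.5860 d.
D_c = (k_1/k_2) L₀ e^(−k_1 t_c) = (0.217/2.16) × 48.4 × e^(−0.217×0.5860) = 0.1005 × 48.4 × 0.8806 = 4.282 mg/L.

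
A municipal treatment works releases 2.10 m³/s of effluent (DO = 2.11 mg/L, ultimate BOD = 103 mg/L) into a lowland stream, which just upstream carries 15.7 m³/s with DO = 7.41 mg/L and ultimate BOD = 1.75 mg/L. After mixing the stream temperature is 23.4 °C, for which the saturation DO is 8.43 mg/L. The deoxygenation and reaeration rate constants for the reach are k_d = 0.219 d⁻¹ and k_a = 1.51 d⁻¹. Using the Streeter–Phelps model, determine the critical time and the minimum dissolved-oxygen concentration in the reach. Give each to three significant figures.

t_c ≈ 0.542 d; minimum DO ≈ 6.67 mg/L

Mixed DO = (15.7×7.41 + 2.10×2.11)/(15.7+2.10) = 120.8/17.80 = 6.785 mg/L.
Mixed L₀ = (15.7×1.75 + 2.10×103)/(17.80) = 243.8/17.80 = 13.70 mg/L.
Initial deficit D₀ = C_s − DO₀ = 8.43 − 6.785 = 1.645 mg/L.
t_c = (1/1.291) ln[(1.51/0.219)(1 − 1.645×1.291/(0.219×13.70))] = 0.7746 × ln(2.012) = 0.5415 d.
D_c = (0.219/1.51) × 13.70 × e^(−0.219×0.5415) = 0.1450 × 13.70 × 0.8882 = 1.764 mg/L.
Minimum DO = 8.43 − 1.764 = 6.666 mg/L.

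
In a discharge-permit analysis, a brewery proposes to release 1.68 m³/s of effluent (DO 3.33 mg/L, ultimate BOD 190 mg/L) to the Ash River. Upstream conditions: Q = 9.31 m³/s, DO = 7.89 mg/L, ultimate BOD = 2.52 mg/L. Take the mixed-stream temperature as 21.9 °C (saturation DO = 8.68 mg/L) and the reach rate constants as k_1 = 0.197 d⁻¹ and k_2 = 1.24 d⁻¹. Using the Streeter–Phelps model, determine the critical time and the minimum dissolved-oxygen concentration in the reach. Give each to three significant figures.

Mixed DO = (9.31×7.89 + 1.68×3.33)/(9.31+1.68) = 79.05/10.99 = 7.193 mg/L.
Mixed L₀ = (9.31×2.52 + 1.68×190)/(10.99) = 342.7/10.99 = 31.18 mg/L.
Initial deficit D₀ = C_s − DO₀ = 8.68 − 7.193 = 1.487 mg/L.
t_c = (1/1.043) ln[(1.24/0.197)(1 − 1.487×1.043/(0.197×31.18))] = 0.9588 × ln(4.705) = 1.485 d.
D_c = (0.197/1.24) × 31.18 × e^(−0.197×1.485) = 0.1589 × 31.18 × 0.7464 = 3.697 mg/L.
Minimum DO = 8.68 − 3.697 = 4.983 mg/L.

t_c ≈ 1.48 d; minimum DO ≈ 4.98 mg/L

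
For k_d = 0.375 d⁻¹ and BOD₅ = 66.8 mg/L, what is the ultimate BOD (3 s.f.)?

L₀ ≈ 78.9 mg/L

BOD₅ = L₀(1 − e^(−5k_d)) ⇒ L₀ = BOD₅ / (1 − e^(−5×0.375))
= 66.8 / (1 − 0.1534) = 66.8 / 0.8466 = 78.90 mg/L.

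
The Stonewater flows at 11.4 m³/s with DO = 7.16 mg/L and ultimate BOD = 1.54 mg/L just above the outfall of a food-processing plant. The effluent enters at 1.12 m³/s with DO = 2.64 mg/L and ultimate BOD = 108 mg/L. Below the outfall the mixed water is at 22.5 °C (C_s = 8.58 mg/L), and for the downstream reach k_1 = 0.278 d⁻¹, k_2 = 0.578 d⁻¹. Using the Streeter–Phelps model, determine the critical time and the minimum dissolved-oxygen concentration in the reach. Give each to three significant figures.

Mixed DO = (11.4×7.16 + 1.12×2.64)/(11.4+1.12) = 84.58/12.52 = 6.756 mg/L.
Mixed L₀ = (11.4×1.54 + 1.12×108)/(12.52) = 138.5/12.52 = 11.06 mg/L.
Initial deficit D₀ = C_s − DO₀ = 8.58 − 6.756 = 1.824 mg/L.
t_c = (1/0.3000) ln[(0.578/0.278)(1 − 1.824×0.3000/(0.278×11.06))] = 3.333 × ln(1.709) = 1.787 d.
D_c = (0.278/0.578) × 11.06 × e^(−0.278×1.787) = 0.4810 × 11.06 × 0.6085 = 3.238 mg/L.
Minimum DO = 8.58 − 3.238 = 5.342 mg/L.

t_c ≈ 1.79 d; minimum DO ≈ 5.34 mg/L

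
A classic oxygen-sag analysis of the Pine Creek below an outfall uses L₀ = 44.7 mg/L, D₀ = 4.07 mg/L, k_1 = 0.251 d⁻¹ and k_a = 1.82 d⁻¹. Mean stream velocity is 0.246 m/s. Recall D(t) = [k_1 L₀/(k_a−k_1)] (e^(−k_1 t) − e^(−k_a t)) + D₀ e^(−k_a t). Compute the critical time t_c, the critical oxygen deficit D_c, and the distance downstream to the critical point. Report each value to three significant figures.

t_c ≈ 0.726 d; D_c ≈ 5.14 mg/L; x_c ≈ 15.4 km

At the critical point dD/dt = 0, so k_1 L₀ e^(−k_1 t) = k_a D. Substituting D(t) from the Streeter–Phelps equation and solving for t gives
t_c = ln[(k_a/k_1)(1 − D₀(k_a−k_1)/(k_1 L₀))] / (k_a−k_1).
Here k_a−k_1 = 1.569 d⁻¹ and 1 − D₀(k_a−k_1)/(k_1 L₀) = 1 − 4.07×1.569/(0.251×44.7) = 0.4308, so
t_c = ln(7.251 × 0.4308) / 1.569 = 1.139 / 1.569 = 0.7260 d.
D_c = (k_1/k_a) L₀ e^(−k_1 t_c) = (0.251/1.82) × 44.7 × e^(−0.251×0.7260) = 0.1379 × 44.7 × 0.8334 = 5.138 mg/L.
x_c = v t_c = 0.246 m/s × 0.7260 d × 86400 s/d = 15430 m ≈ 15.4 km.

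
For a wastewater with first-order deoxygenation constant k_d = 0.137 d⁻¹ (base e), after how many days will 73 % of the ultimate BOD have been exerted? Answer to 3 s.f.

t ≈ 9.56 d

y/L₀ = 1 − e^(−k_d t) = 0.73 ⇒ e^(−k_d t) = 0.270
t = −ln(0.270) / 0.137 = 1.309 / 0.137 = 9.557 d.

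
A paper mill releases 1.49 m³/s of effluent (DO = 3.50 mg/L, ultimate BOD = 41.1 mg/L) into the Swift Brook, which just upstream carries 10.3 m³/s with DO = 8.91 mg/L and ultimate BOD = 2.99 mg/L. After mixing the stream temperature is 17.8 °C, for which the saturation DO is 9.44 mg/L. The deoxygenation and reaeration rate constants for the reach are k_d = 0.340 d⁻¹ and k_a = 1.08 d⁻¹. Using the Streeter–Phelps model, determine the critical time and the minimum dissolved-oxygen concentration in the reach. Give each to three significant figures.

Mixed DO = (10.3×8.91 + 1.49×3.50)/(10.3+1.49) = 96.99/11.79 = 8.226 mg/L.
Mixed L₀ = (10.3×2.99 + 1.49×41.1)/(11.79) = 92.04/11.79 = 7.806 mg/L.
Initial deficit D₀ = C_s − DO₀ = 9.44 − 8.226 = 1.214 mg/L.
t_c = (1/0.7400) ln[(1.08/0.340)(1 − 1.214×0.7400/(0.340×7.806))] = 1.351 × ln(2.102) = 1.004 d.
D_c = (0.340/1.08) × 7.806 × e^(−0.340×1.004) = 0.3148 × 7.806 × 0.7109 = 1.747 mg/L.
Minimum DO = 9.44 − 1.747 = 7.693 mg/L.

t_c ≈ 1.00 d; minimum DO ≈ 7.69 mg/L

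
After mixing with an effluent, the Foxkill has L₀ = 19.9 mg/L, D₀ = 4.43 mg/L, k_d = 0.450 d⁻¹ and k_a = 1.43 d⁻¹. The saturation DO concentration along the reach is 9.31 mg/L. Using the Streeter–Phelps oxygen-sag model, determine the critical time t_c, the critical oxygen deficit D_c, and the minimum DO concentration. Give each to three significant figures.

t_c ≈ 0.503 d; D_c ≈ 4.99 mg/L; min DO ≈ 4.32 mg/L

t_c = [1/(k_a−k_d)] ln[(k_a/k_d)(1 − D₀(k_a−k_d)/(k_d L₀))]
= [1/(1.43−0.450)] ln[(1.43/0.450)(1 − 4.43×0.9800/(0.450×19.9))]
= (1/0.9800) ln[3.178 × 0.5152] = 1.020 × ln(1.637) = 1.020 × 0.4930 = 0.5030 d.
L(t_c) = L₀ e^(−k_d t_c) = 19.9 × 0.7974 = 15.87 mg/L, and at the critical point k_a D_c = k_d L, so D_c = (0.450/1.43) × 15.87 = 4.994 mg/L.
Minimum DO = C_s − D_c = 9.31 − 4.994 = 4.316 mg/L.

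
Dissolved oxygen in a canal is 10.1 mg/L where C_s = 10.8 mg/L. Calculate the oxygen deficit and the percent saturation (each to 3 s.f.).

D = C_s − C = 10.8 − 10.1 = 0.700 mg/L.
% saturation = 10.1/10.8 × 100 = 93.5 %.

D ≈ 0.700 mg/L; 93.5 % saturation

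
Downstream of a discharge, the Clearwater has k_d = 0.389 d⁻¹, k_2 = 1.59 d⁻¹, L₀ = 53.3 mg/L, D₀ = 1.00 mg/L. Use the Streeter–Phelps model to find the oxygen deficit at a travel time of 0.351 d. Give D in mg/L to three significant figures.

D ≈ 5.75 mg/L

k_d L₀/(k_2−k_d) = 0.389×53.3/(1.59−0.389) = 20.73/1.201 = 17.26 mg/L.
e^(−k_d t) = e^(−0.389×0.3510) = 0.8724; e^(−k_2 t) = e^(−1.59×0.3510) = 0.5723.
D = 17.26 × (0.8724 − 0.5723) + 1.00 × 0.5723 = 5.180 + 0.5723 = 5.753 mg/L.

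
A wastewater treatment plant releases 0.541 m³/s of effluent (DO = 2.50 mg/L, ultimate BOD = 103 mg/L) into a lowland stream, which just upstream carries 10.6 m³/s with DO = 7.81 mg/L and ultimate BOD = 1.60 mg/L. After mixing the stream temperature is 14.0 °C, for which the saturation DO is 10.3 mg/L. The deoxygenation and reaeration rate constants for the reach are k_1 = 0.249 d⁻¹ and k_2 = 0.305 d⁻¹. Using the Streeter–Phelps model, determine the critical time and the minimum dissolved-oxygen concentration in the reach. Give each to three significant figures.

Mixed DO = (10.6×7.81 + 0.541×2.50)/(10.6+0.541) = 84.14/11.14 = 7.552 mg/L.
Mixed L₀ = (10.6×1.60 + 0.541×103)/(11.14) = 72.68/11.14 = 6.524 mg/L.
Initial deficit D₀ = C_s − DO₀ = 10.3 − 7.552 = 2.748 mg/L.
t_c = (1/0.05600) ln[(0.305/0.249)(1 − 2.748×0.05600/(0.249×6.524))] = 17.86 × ln(1.109) = 1.845 d.
D_c = (0.249/0.305) × 6.524 × e^(−0.249×1.845) = 0.8164 × 6.524 × 0.6316 = 3.364 mg/L.
Minimum DO = 10.3 − 3.364 = 6.936 mg/L.

t_c ≈ 1.85 d; minimum DO ≈ 6.94 mg/L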